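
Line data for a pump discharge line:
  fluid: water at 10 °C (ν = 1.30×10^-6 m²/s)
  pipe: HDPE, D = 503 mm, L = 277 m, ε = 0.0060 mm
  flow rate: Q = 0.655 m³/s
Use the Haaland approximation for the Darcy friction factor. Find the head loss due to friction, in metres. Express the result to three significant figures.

V = 4Q/(πD²) = 4·0.655/(π·0.503²) = 3.296 m/s
Re = VD/ν = 3.296·0.503/1.30×10^-6 = 1.28×10^6 → turbulent
ε/D = 0.0060/503 = 1.19×10^-5
Haaland: f = 0.01138
h_f = f(L/D)V²/(2g) = 0.01138·(277/0.503)·3.296²/(2·9.81) = 3.472 m

h_f ≈ 3.47 m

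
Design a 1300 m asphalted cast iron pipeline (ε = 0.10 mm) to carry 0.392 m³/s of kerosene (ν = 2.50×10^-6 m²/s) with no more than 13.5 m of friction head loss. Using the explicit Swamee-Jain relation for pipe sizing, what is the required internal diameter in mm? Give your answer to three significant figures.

D ≈ 461 mm

Swamee-Jain (Type III): D = 0.66·[ε^1.25·(LQ²/(gh_f))^4.75 + ν·Q^9.4·(L/(gh_f))^5.2]^0.04
LQ²/(gh_f) = 1.508; L/(gh_f) = 9.816
Term 1 = ε^1.25·(…)^4.75 = 7.05×10^-5; Term 2 = ν·Q^9.4·(…)^5.2 = 5.41×10^-5
D = 0.66·(7.05×10^-5 + 5.41×10^-5)^0.04 = 0.4606 m = 461 mm
Check: V = 2.35 m/s, Re = 4.33×10^5, f = 0.01586, h_f = 12.6 m ≈ 13.5 m ✓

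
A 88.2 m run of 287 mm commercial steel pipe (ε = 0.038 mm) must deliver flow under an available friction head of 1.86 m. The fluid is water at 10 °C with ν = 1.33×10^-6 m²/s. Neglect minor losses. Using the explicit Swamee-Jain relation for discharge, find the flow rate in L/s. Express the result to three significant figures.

Q ≈ 185 L/s

Swamee-Jain (Type II): Q = -0.965·√(gD⁵h_f/L)·ln[ε/(3.7D) + √(3.17ν²L/(gD³h_f))]
√(gD⁵h_f/L) = √(9.81·0.287⁵·1.86/88.2) = 0.02007
ε/(3.7D) = 3.58×10^-5; √(3.17ν²L/(gD³h_f)) = 3.39×10^-5
Q = -0.965·0.02007·ln(6.965×10^-5) = 0.1854 m³/s
Check: V = 2.87 m/s, Re = 6.18×10^5, f = 0.01452, h_f = 1.87 m ≈ 1.86 m ✓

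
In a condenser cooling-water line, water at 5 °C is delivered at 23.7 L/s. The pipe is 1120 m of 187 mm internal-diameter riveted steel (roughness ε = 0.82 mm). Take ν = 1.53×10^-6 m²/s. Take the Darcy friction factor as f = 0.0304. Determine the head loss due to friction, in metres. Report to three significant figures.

V = 4Q/(πD²) = 4·0.0237/(π·0.187²) = 0.8629 m/s
h_f = f(L/D)V²/(2g) = 0.03040·(1120/0.187)·0.8629²/(2·9.81) = 6.910 m

h_f ≈ 6.91 m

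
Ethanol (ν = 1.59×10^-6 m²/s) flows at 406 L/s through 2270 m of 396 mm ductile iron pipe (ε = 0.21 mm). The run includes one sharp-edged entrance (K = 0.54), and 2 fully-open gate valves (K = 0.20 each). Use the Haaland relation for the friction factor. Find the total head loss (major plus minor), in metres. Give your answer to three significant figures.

V = 4Q/(πD²) = 3.296 m/s; V²/2g = 0.5539 m
Re = 8.21×10^5, ε/D = 5.30×10^-4 → f = 0.01746 (Haaland)
Major: h_f = f(L/D)·V²/2g = 0.01746·5732·0.5539 = 55.45 m
Minor: ΣK = 0.940; h_m = ΣK·V²/2g = 0.5206 m
Total H_L = 55.45 + 0.5206 = 55.97 m

H_L ≈ 56.0 m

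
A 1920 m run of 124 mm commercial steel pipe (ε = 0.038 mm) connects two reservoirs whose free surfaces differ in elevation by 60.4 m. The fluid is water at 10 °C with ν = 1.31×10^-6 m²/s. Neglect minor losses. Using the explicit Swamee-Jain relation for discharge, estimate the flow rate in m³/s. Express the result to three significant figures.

Swamee-Jain (Type II): Q = -0.965·√(gD⁵h_f/L)·ln[ε/(3.7D) + √(3.17ν²L/(gD³h_f))]
√(gD⁵h_f/L) = √(9.81·0.124⁵·60.4/1920) = 0.003008
ε/(3.7D) = 8.28×10^-5; √(3.17ν²L/(gD³h_f)) = 9.62×10^-5
Q = -0.965·0.003008·ln(1.790×10^-4) = 0.02504 m³/s
Check: V = 2.07 m/s, Re = 1.96×10^5, f = 0.01787, h_f = 60.6 m ≈ 60.4 m ✓

Q ≈ 0.0250 m³/s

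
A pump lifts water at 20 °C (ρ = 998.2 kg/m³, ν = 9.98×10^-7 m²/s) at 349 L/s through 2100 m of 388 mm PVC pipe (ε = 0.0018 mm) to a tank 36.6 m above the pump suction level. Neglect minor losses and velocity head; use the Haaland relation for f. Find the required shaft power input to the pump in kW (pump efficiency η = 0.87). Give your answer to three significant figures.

P_shaft ≈ 251 kW

V = 4Q/(πD²) = 2.952 m/s; Re = 1.15×10^6; ε/D = 4.64×10^-6; f = 0.01141
h_f = f(L/D)V²/2g = 27.42 m
Total head H = z + h_f = 36.6 + 27.42 = 64.02 m
P_hyd = ρgQH = 998.2·9.81·0.349·64.02 = 218.8 kW
P_shaft = P_hyd/η = 218.8/0.87 = 251.5 kW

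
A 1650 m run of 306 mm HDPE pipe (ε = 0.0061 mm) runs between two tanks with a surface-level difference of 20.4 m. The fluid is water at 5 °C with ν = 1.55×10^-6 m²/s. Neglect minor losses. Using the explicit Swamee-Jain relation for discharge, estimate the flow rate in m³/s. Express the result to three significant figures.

Swamee-Jain (Type II): Q = -0.965·√(gD⁵h_f/L)·ln[ε/(3.7D) + √(3.17ν²L/(gD³h_f))]
√(gD⁵h_f/L) = √(9.81·0.306⁵·20.4/1650) = 0.01804
ε/(3.7D) = 5.39×10^-6; √(3.17ν²L/(gD³h_f)) = 4.68×10^-5
Q = -0.965·0.01804·ln(5.220×10^-5) = 0.1716 m³/s
Check: V = 2.33 m/s, Re = 4.61×10^5, f = 0.01358, h_f = 20.3 m ≈ 20.4 m ✓

Q ≈ 0.172 m³/s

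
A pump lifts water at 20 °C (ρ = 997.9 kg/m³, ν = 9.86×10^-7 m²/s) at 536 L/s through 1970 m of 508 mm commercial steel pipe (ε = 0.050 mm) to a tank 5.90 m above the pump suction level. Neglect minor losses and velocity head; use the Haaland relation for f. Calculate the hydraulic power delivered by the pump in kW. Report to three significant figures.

V = 4Q/(πD²) = 2.645 m/s; Re = 1.36×10^6; ε/D = 9.84×10^-5; f = 0.01300
h_f = f(L/D)V²/2g = 17.97 m
Total head H = z + h_f = 5.90 + 17.97 = 23.87 m
P_hyd = ρgQH = 997.9·9.81·0.536·23.87 = 125.3 kW

P_hyd ≈ 125 kW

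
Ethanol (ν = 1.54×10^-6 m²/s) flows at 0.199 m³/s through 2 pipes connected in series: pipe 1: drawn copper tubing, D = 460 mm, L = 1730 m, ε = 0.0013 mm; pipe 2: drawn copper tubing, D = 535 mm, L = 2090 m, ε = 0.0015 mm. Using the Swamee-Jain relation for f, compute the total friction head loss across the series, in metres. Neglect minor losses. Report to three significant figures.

H ≈ 6.07 m

Pipe 1: V = 1.197 m/s, Re = 3.58×10^5, ε/D = 2.83×10^-6, f = 0.01395, h_1 = f(L/D)V²/2g = 3.834 m
Pipe 2: V = 0.8852 m/s, Re = 3.08×10^5, ε/D = 2.80×10^-6, f = 0.01434, h_2 = f(L/D)V²/2g = 2.238 m
Series → Q common, losses add: H = Σh = 6.071 m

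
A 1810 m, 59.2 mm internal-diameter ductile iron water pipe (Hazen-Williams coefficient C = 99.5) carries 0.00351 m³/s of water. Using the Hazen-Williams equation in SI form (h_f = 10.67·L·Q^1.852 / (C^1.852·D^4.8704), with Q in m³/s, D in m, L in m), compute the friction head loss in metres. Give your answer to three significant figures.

h_f = 10.67·1810·0.00351^1.852 / (99.5^1.852·0.0592^4.8704) = 104.5 m

h_f ≈ 104 m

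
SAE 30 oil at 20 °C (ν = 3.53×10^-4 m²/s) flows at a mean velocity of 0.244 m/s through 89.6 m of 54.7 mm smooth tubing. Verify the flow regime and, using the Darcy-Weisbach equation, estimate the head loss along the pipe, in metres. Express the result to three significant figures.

Re = VD/ν = 0.244·0.05470/3.53×10^-4 = 37.8 → laminar (Re < 2300)
f = 64/Re = 1.693
h_f = f(L/D)V²/(2g) = 1.693·(89.6/0.05470)·0.244²/(2·9.81) = 8.414 m

h_f ≈ 8.41 m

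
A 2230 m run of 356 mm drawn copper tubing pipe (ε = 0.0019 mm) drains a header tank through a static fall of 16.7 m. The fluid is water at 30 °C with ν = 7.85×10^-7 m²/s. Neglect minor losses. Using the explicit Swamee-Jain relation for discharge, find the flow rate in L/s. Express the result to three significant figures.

Q ≈ 209 L/s

Swamee-Jain (Type II): Q = -0.965·√(gD⁵h_f/L)·ln[ε/(3.7D) + √(3.17ν²L/(gD³h_f))]
√(gD⁵h_f/L) = √(9.81·0.356⁵·16.7/2230) = 0.02050
ε/(3.7D) = 1.44×10^-6; √(3.17ν²L/(gD³h_f)) = 2.43×10^-5
Q = -0.965·0.02050·ln(2.572×10^-5) = 0.2090 m³/s
Check: V = 2.10 m/s, Re = 9.52×10^5, f = 0.01183, h_f = 16.7 m ≈ 16.7 m ✓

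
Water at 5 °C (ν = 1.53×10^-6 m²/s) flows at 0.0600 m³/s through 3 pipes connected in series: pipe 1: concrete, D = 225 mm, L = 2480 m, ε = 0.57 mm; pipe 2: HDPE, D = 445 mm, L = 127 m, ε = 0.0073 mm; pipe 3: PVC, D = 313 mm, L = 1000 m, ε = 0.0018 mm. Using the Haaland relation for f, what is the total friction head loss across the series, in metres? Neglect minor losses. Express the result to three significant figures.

Pipe 1: V = 1.509 m/s, Re = 2.22×10^5, ε/D = 0.00253, f = 0.02562, h_1 = f(L/D)V²/2g = 32.78 m
Pipe 2: V = 0.3858 m/s, Re = 1.12×10^5, ε/D = 1.64×10^-5, f = 0.01747, h_2 = f(L/D)V²/2g = 0.03782 m
Pipe 3: V = 0.7798 m/s, Re = 1.60×10^5, ε/D = 5.75×10^-6, f = 0.01623, h_3 = f(L/D)V²/2g = 1.607 m
Series → Q common, losses add: H = Σh = 34.42 m

H ≈ 34.4 m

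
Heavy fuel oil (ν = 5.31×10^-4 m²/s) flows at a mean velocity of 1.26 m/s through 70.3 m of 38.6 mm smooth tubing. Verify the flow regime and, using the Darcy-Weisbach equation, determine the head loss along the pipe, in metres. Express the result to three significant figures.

Re = VD/ν = 1.26·0.03860/5.31×10^-4 = 91.6 → laminar (Re < 2300)
f = 64/Re = 0.6987
h_f = f(L/D)V²/(2g) = 0.6987·(70.3/0.03860)·1.26²/(2·9.81) = 103.0 m

h_f ≈ 103 m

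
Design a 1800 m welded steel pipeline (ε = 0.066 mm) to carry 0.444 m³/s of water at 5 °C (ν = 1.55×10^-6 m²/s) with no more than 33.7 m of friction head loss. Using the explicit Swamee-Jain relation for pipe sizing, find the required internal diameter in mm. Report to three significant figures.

D ≈ 421 mm

Swamee-Jain (Type III): D = 0.66·[ε^1.25·(LQ²/(gh_f))^4.75 + ν·Q^9.4·(L/(gh_f))^5.2]^0.04
LQ²/(gh_f) = 1.073; L/(gh_f) = 5.445
Term 1 = ε^1.25·(…)^4.75 = 8.33×10^-6; Term 2 = ν·Q^9.4·(…)^5.2 = 5.04×10^-6
D = 0.66·(8.33×10^-6 + 5.04×10^-6)^0.04 = 0.4213 m = 421 mm
Check: V = 3.19 m/s, Re = 8.66×10^5, f = 0.01441, h_f = 31.8 m ≈ 33.7 m ✓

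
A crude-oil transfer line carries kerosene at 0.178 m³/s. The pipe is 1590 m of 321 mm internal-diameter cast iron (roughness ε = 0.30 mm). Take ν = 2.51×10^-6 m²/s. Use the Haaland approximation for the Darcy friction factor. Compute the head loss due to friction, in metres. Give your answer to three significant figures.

V = 4Q/(πD²) = 4·0.178/(π·0.321²) = 2.199 m/s
Re = VD/ν = 2.199·0.321/2.51×10^-6 = 2.81×10^5 → turbulent
ε/D = 0.30/321 = 9.35×10^-4
Haaland: f = 0.02030
h_f = f(L/D)V²/(2g) = 0.02030·(1590/0.321)·2.199²/(2·9.81) = 24.79 m

h_f ≈ 24.8 m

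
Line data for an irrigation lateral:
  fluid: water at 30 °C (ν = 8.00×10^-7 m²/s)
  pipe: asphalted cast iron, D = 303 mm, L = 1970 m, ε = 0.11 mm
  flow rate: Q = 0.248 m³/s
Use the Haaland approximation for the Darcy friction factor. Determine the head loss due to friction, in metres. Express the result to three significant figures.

V = 4Q/(πD²) = 4·0.248/(π·0.303²) = 3.439 m/s
Re = VD/ν = 3.439·0.303/8.00×10^-7 = 1.30×10^6 → turbulent
ε/D = 0.11/303 = 3.63×10^-4
Haaland: f = 0.01602
h_f = f(L/D)V²/(2g) = 0.01602·(1970/0.303)·3.439²/(2·9.81) = 62.81 m

h_f ≈ 62.8 m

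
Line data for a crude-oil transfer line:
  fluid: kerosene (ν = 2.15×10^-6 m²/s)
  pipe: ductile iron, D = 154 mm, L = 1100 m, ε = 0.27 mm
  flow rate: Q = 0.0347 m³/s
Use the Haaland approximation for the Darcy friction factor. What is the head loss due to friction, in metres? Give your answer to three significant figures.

V = 4Q/(πD²) = 4·0.0347/(π·0.154²) = 1.863 m/s
Re = VD/ν = 1.863·0.154/2.15×10^-6 = 1.33×10^5 → turbulent
ε/D = 0.27/154 = 0.00175
Haaland: f = 0.02392
h_f = f(L/D)V²/(2g) = 0.02392·(1100/0.154)·1.863²/(2·9.81) = 30.22 m

h_f ≈ 30.2 m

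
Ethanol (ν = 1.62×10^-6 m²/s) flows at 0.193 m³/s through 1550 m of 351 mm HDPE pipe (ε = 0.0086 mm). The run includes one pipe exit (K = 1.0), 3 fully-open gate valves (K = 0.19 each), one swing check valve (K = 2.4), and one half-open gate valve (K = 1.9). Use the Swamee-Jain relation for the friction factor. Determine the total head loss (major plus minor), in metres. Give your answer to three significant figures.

V = 4Q/(πD²) = 1.995 m/s; V²/2g = 0.2028 m
Re = 4.32×10^5, ε/D = 2.45×10^-5 → f = 0.01379 (Swamee-Jain)
Major: h_f = f(L/D)·V²/2g = 0.01379·4416·0.2028 = 12.35 m
Minor: ΣK = 5.87; h_m = ΣK·V²/2g = 1.190 m
Total H_L = 12.35 + 1.190 = 13.54 m

H_L ≈ 13.5 m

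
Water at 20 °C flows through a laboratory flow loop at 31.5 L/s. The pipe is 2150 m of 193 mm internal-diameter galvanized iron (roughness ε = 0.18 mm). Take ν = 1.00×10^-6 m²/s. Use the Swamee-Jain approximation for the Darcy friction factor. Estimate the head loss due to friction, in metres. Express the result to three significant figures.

h_f ≈ 13.7 m

V = 4Q/(πD²) = 4·0.0315/(π·0.193²) = 1.077 m/s
Re = VD/ν = 1.077·0.193/1.00×10^-6 = 2.08×10^5 → turbulent
ε/D = 0.18/193 = 9.33×10^-4
Swamee-Jain: f = 0.02087
h_f = f(L/D)V²/(2g) = 0.02087·(2150/0.193)·1.077²/(2·9.81) = 13.74 m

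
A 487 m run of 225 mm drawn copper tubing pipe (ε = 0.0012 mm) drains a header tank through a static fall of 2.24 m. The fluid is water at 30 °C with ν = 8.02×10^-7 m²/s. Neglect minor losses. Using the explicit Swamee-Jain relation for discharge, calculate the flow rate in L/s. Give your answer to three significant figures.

Swamee-Jain (Type II): Q = -0.965·√(gD⁵h_f/L)·ln[ε/(3.7D) + √(3.17ν²L/(gD³h_f))]
√(gD⁵h_f/L) = √(9.81·0.225⁵·2.24/487) = 0.005101
ε/(3.7D) = 1.44×10^-6; √(3.17ν²L/(gD³h_f)) = 6.30×10^-5
Q = -0.965·0.005101·ln(6.443×10^-5) = 0.04750 m³/s
Check: V = 1.19 m/s, Re = 3.35×10^5, f = 0.01415, h_f = 2.23 m ≈ 2.24 m ✓

Q ≈ 47.5 L/s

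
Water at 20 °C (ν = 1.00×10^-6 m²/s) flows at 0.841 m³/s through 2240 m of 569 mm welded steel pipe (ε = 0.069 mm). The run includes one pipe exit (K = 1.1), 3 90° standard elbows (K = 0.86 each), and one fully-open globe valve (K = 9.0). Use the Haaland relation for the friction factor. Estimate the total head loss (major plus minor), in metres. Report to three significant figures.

H_L ≈ 35.9 m

V = 4Q/(πD²) = 3.307 m/s; V²/2g = 0.5575 m
Re = 1.88×10^6, ε/D = 1.21×10^-4 → f = 0.01313 (Haaland)
Major: h_f = f(L/D)·V²/2g = 0.01313·3937·0.5575 = 28.82 m
Minor: ΣK = 12.7; h_m = ΣK·V²/2g = 7.069 m
Total H_L = 28.82 + 7.069 = 35.89 m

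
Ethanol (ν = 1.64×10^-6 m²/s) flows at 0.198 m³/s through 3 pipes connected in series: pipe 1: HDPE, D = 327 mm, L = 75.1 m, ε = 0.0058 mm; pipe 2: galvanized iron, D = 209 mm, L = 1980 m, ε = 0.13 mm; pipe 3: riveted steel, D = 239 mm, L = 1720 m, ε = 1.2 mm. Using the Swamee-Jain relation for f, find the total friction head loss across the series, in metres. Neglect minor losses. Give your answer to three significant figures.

Pipe 1: V = 2.358 m/s, Re = 4.70×10^5, ε/D = 1.77×10^-5, f = 0.01351, h_1 = f(L/D)V²/2g = 0.8789 m
Pipe 2: V = 5.771 m/s, Re = 7.36×10^5, ε/D = 6.22×10^-4, f = 0.01823, h_2 = f(L/D)V²/2g = 293.3 m
Pipe 3: V = 4.413 m/s, Re = 6.43×10^5, ε/D = 0.00502, f = 0.03064, h_3 = f(L/D)V²/2g = 218.9 m
Series → Q common, losses add: H = Σh = 513.0 m

H ≈ 513 m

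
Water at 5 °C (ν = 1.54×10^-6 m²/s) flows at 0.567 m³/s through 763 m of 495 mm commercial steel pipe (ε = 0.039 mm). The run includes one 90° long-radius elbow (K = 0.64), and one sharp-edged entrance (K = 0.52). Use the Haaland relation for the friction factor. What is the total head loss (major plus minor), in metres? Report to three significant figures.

V = 4Q/(πD²) = 2.946 m/s; V²/2g = 0.4425 m
Re = 9.47×10^5, ε/D = 7.88×10^-5 → f = 0.01307 (Haaland)
Major: h_f = f(L/D)·V²/2g = 0.01307·1541·0.4425 = 8.912 m
Minor: ΣK = 1.16; h_m = ΣK·V²/2g = 0.5132 m
Total H_L = 8.912 + 0.5132 = 9.426 m

H_L ≈ 9.43 m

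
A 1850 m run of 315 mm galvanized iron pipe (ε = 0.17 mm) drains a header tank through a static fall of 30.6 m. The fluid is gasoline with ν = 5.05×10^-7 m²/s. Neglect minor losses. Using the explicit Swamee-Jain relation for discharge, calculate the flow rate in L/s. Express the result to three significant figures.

Swamee-Jain (Type II): Q = -0.965·√(gD⁵h_f/L)·ln[ε/(3.7D) + √(3.17ν²L/(gD³h_f))]
√(gD⁵h_f/L) = √(9.81·0.315⁵·30.6/1850) = 0.02243
ε/(3.7D) = 1.46×10^-4; √(3.17ν²L/(gD³h_f)) = 1.26×10^-5
Q = -0.965·0.02243·ln(1.585×10^-4) = 0.1894 m³/s
Check: V = 2.43 m/s, Re = 1.52×10^6, f = 0.01739, h_f = 30.8 m ≈ 30.6 m ✓

Q ≈ 189 L/s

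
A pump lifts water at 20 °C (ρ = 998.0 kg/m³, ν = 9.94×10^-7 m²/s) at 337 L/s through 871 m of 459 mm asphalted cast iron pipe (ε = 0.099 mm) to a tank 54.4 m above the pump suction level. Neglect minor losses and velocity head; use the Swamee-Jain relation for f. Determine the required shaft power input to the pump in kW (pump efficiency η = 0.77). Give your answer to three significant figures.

V = 4Q/(πD²) = 2.037 m/s; Re = 9.40×10^5; ε/D = 2.16×10^-4; f = 0.01499
h_f = f(L/D)V²/2g = 6.014 m
Total head H = z + h_f = 54.4 + 6.014 = 60.41 m
P_hyd = ρgQH = 998.0·9.81·0.337·60.41 = 199.3 kW
P_shaft = P_hyd/η = 199.3/0.77 = 258.9 kW

P_shaft ≈ 259 kW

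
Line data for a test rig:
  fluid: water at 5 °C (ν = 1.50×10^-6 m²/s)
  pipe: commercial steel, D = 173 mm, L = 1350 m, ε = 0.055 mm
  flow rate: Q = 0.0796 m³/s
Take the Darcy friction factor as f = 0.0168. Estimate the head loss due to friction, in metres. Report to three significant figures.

V = 4Q/(πD²) = 4·0.0796/(π·0.173²) = 3.386 m/s
h_f = f(L/D)V²/(2g) = 0.01680·(1350/0.173)·3.386²/(2·9.81) = 76.62 m

h_f ≈ 76.6 m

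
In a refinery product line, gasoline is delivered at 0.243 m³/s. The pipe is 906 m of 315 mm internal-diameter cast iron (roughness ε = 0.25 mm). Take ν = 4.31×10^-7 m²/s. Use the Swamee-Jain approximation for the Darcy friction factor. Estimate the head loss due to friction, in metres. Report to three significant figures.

h_f ≈ 26.8 m

V = 4Q/(πD²) = 4·0.243/(π·0.315²) = 3.118 m/s
Re = VD/ν = 3.118·0.315/4.31×10^-7 = 2.28×10^6 → turbulent
ε/D = 0.25/315 = 7.94×10^-4
Swamee-Jain: f = 0.01880
h_f = f(L/D)V²/(2g) = 0.01880·(906/0.315)·3.118²/(2·9.81) = 26.79 m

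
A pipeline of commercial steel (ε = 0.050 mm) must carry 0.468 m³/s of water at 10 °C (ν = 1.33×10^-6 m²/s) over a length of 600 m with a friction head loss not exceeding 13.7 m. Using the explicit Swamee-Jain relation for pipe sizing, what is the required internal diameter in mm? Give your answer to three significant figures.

Swamee-Jain (Type III): D = 0.66·[ε^1.25·(LQ²/(gh_f))^4.75 + ν·Q^9.4·(L/(gh_f))^5.2]^0.04
LQ²/(gh_f) = 0.9778; L/(gh_f) = 4.464
Term 1 = ε^1.25·(…)^4.75 = 3.78×10^-6; Term 2 = ν·Q^9.4·(…)^5.2 = 2.53×10^-6
D = 0.66·(3.78×10^-6 + 2.53×10^-6)^0.04 = 0.4088 m = 409 mm
Check: V = 3.57 m/s, Re = 1.10×10^6, f = 0.01373, h_f = 13.1 m ≈ 13.7 m ✓

D ≈ 409 mm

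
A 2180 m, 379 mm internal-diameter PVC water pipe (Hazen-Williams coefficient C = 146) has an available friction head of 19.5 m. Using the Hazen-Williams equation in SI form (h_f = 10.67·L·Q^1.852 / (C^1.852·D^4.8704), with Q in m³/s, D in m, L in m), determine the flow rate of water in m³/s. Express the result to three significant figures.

Rearranging: Q = [h_f·C^1.852·D^4.8704 / (10.67·L)]^(1/1.852)
Q = [19.5·146^1.852·0.379^4.8704 / (10.67·2180)]^0.540 = 0.2483 m³/s

Q ≈ 0.248 m³/s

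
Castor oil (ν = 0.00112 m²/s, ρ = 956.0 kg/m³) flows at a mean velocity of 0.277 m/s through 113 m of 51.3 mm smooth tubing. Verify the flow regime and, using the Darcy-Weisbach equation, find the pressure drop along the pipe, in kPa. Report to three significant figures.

Re = VD/ν = 0.277·0.05130/0.00112 = 12.7 → laminar (Re < 2300)
f = 64/Re = 5.044
h_f = f(L/D)V²/(2g) = 5.044·(113/0.05130)·0.277²/(2·9.81) = 43.45 m
Δp = ρg·h_f = 956.0·9.81·43.45 = 407.5 kPa

Δp ≈ 408 kPa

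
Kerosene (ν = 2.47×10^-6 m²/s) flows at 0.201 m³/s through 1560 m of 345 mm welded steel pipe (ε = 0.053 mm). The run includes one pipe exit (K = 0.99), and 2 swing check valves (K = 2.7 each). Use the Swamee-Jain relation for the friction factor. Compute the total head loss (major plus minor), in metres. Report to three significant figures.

H_L ≈ 18.5 m

V = 4Q/(πD²) = 2.150 m/s; V²/2g = 0.2356 m
Re = 3.00×10^5, ε/D = 1.54×10^-4 → f = 0.01592 (Swamee-Jain)
Major: h_f = f(L/D)·V²/2g = 0.01592·4522·0.2356 = 16.96 m
Minor: ΣK = 6.39; h_m = ΣK·V²/2g = 1.506 m
Total H_L = 16.96 + 1.506 = 18.47 m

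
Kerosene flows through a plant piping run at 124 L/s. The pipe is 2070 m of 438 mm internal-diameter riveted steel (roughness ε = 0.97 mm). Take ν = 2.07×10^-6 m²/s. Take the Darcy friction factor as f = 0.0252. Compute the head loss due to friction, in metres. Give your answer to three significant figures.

h_f ≈ 4.11 m

V = 4Q/(πD²) = 4·0.124/(π·0.438²) = 0.8230 m/s
h_f = f(L/D)V²/(2g) = 0.02520·(2070/0.438)·0.8230²/(2·9.81) = 4.111 m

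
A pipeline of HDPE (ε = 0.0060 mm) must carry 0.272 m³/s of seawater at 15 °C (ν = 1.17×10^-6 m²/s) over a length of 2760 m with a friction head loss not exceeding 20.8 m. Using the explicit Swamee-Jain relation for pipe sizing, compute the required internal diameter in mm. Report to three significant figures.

D ≈ 404 mm

Swamee-Jain (Type III): D = 0.66·[ε^1.25·(LQ²/(gh_f))^4.75 + ν·Q^9.4·(L/(gh_f))^5.2]^0.04
LQ²/(gh_f) = 1.001; L/(gh_f) = 13.53
Term 1 = ε^1.25·(…)^4.75 = 2.98×10^-7; Term 2 = ν·Q^9.4·(…)^5.2 = 4.32×10^-6
D = 0.66·(2.98×10^-7 + 4.32×10^-6)^0.04 = 0.4038 m = 404 mm
Check: V = 2.12 m/s, Re = 7.33×10^5, f = 0.01254, h_f = 19.7 m ≈ 20.8 m ✓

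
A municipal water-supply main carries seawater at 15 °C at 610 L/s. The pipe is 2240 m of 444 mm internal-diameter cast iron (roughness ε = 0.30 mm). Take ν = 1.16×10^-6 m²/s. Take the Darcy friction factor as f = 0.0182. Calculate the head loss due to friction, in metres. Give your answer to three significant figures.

h_f ≈ 72.6 m

V = 4Q/(πD²) = 4·0.610/(π·0.444²) = 3.940 m/s
h_f = f(L/D)V²/(2g) = 0.01820·(2240/0.444)·3.940²/(2·9.81) = 72.64 m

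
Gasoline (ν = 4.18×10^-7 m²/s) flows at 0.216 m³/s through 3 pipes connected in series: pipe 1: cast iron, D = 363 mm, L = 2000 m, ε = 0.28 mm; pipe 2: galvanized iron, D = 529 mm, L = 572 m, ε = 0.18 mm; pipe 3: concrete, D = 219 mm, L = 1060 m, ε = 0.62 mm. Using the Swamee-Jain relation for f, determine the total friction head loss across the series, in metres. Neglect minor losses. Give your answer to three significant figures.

H ≈ 233 m

Pipe 1: V = 2.087 m/s, Re = 1.81×10^6, ε/D = 7.71×10^-4, f = 0.01872, h_1 = f(L/D)V²/2g = 22.91 m
Pipe 2: V = 0.9828 m/s, Re = 1.24×10^6, ε/D = 3.40×10^-4, f = 0.01598, h_2 = f(L/D)V²/2g = 0.8504 m
Pipe 3: V = 5.734 m/s, Re = 3.00×10^6, ε/D = 0.00283, f = 0.02582, h_3 = f(L/D)V²/2g = 209.5 m
Series → Q common, losses add: H = Σh = 233.2 m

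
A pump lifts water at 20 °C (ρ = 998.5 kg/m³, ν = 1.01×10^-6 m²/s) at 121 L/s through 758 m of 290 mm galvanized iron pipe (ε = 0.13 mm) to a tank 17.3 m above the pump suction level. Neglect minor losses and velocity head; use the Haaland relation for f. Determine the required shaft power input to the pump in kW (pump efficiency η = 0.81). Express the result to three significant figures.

P_shaft ≈ 36.6 kW

V = 4Q/(πD²) = 1.832 m/s; Re = 5.26×10^5; ε/D = 4.48×10^-4; f = 0.01720
h_f = f(L/D)V²/2g = 7.689 m
Total head H = z + h_f = 17.3 + 7.689 = 24.99 m
P_hyd = ρgQH = 998.5·9.81·0.121·24.99 = 29.62 kW
P_shaft = P_hyd/η = 29.62/0.81 = 36.56 kW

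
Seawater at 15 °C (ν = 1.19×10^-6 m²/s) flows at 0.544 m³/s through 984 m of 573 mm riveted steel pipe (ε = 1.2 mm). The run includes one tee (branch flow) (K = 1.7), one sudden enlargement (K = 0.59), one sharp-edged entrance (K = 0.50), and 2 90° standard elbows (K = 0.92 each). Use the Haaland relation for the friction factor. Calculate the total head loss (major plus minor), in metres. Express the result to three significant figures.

V = 4Q/(πD²) = 2.110 m/s; V²/2g = 0.2268 m
Re = 1.02×10^6, ε/D = 0.00209 → f = 0.02391 (Haaland)
Major: h_f = f(L/D)·V²/2g = 0.02391·1717·0.2268 = 9.315 m
Minor: ΣK = 4.63; h_m = ΣK·V²/2g = 1.050 m
Total H_L = 9.315 + 1.050 = 10.36 m

H_L ≈ 10.4 m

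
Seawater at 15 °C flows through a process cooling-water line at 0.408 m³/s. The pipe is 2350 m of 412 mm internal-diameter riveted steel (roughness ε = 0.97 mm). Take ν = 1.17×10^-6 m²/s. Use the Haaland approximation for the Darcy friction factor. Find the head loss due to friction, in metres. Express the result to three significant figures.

h_f ≈ 67.1 m

V = 4Q/(πD²) = 4·0.408/(π·0.412²) = 3.060 m/s
Re = VD/ν = 3.060·0.412/1.17×10^-6 = 1.08×10^6 → turbulent
ε/D = 0.97/412 = 0.00235
Haaland: f = 0.02465
h_f = f(L/D)V²/(2g) = 0.02465·(2350/0.412)·3.060²/(2·9.81) = 67.13 m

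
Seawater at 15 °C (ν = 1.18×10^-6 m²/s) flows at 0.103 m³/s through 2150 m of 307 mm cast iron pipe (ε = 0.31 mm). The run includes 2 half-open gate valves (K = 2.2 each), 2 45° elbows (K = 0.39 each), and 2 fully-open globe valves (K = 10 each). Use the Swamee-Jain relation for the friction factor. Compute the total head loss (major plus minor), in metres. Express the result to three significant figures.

V = 4Q/(πD²) = 1.391 m/s; V²/2g = 0.09868 m
Re = 3.62×10^5, ε/D = 0.00101 → f = 0.02062 (Swamee-Jain)
Major: h_f = f(L/D)·V²/2g = 0.02062·7003·0.09868 = 14.25 m
Minor: ΣK = 25.2; h_m = ΣK·V²/2g = 2.485 m
Total H_L = 14.25 + 2.485 = 16.74 m

H_L ≈ 16.7 m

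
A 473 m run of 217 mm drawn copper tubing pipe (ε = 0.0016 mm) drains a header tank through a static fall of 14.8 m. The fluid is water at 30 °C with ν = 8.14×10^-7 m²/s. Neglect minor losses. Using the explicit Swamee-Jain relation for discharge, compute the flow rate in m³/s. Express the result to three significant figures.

Swamee-Jain (Type II): Q = -0.965·√(gD⁵h_f/L)·ln[ε/(3.7D) + √(3.17ν²L/(gD³h_f))]
√(gD⁵h_f/L) = √(9.81·0.217⁵·14.8/473) = 0.01215
ε/(3.7D) = 1.99×10^-6; √(3.17ν²L/(gD³h_f)) = 2.59×10^-5
Q = -0.965·0.01215·ln(2.787×10^-5) = 0.1230 m³/s
Check: V = 3.33 m/s, Re = 8.87×10^5, f = 0.01202, h_f = 14.8 m ≈ 14.8 m ✓

Q ≈ 0.123 m³/s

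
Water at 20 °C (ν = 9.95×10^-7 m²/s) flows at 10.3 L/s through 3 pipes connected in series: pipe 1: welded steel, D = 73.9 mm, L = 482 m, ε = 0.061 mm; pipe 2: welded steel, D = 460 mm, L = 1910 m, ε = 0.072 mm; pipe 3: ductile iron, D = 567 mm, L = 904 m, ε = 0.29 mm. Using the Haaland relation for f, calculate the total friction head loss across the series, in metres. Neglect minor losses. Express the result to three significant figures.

Pipe 1: V = 2.401 m/s, Re = 1.78×10^5, ε/D = 8.25×10^-4, f = 0.02034, h_1 = f(L/D)V²/2g = 38.99 m
Pipe 2: V = 0.06198 m/s, Re = 2.87×10^4, ε/D = 1.57×10^-4, f = 0.02390, h_2 = f(L/D)V²/2g = 0.01943 m
Pipe 3: V = 0.04079 m/s, Re = 2.32×10^4, ε/D = 5.11×10^-4, f = 0.02582, h_3 = f(L/D)V²/2g = 0.003491 m
Series → Q common, losses add: H = Σh = 39.01 m

H ≈ 39.0 m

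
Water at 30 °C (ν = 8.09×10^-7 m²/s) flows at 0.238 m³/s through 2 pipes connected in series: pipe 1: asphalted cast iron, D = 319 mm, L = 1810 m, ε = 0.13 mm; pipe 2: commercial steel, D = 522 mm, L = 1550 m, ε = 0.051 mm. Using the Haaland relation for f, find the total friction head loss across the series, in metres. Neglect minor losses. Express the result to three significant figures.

Pipe 1: V = 2.978 m/s, Re = 1.17×10^6, ε/D = 4.08×10^-4, f = 0.01643, h_1 = f(L/D)V²/2g = 42.13 m
Pipe 2: V = 1.112 m/s, Re = 7.18×10^5, ε/D = 9.77×10^-5, f = 0.01370, h_2 = f(L/D)V²/2g = 2.563 m
Series → Q common, losses add: H = Σh = 44.69 m

H ≈ 44.7 m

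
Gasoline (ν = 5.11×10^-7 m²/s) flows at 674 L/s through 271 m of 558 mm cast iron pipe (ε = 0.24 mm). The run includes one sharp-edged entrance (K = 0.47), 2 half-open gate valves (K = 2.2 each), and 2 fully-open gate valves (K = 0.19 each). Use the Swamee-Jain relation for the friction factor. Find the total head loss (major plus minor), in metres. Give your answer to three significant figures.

V = 4Q/(πD²) = 2.756 m/s; V²/2g = 0.3872 m
Re = 3.01×10^6, ε/D = 4.30×10^-4 → f = 0.01640 (Swamee-Jain)
Major: h_f = f(L/D)·V²/2g = 0.01640·485.7·0.3872 = 3.084 m
Minor: ΣK = 5.25; h_m = ΣK·V²/2g = 2.033 m
Total H_L = 3.084 + 2.033 = 5.117 m

H_L ≈ 5.12 m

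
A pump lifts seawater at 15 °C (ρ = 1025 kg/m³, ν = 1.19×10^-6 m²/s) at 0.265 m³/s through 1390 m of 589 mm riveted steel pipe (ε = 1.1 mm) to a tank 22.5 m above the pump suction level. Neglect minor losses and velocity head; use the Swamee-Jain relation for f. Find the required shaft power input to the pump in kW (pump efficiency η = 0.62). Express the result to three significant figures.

V = 4Q/(πD²) = 0.9726 m/s; Re = 4.81×10^5; ε/D = 0.00187; f = 0.02352
h_f = f(L/D)V²/2g = 2.676 m
Total head H = z + h_f = 22.5 + 2.676 = 25.18 m
P_hyd = ρgQH = 1025·9.81·0.265·25.18 = 67.08 kW
P_shaft = P_hyd/η = 67.08/0.62 = 108.2 kW

P_shaft ≈ 108 kW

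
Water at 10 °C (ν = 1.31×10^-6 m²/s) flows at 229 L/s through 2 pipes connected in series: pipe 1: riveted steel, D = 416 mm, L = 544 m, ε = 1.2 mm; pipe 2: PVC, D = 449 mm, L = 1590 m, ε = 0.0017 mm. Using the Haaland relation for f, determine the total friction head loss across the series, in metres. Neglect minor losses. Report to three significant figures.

Pipe 1: V = 1.685 m/s, Re = 5.35×10^5, ε/D = 0.00288, f = 0.02617, h_1 = f(L/D)V²/2g = 4.951 m
Pipe 2: V = 1.446 m/s, Re = 4.96×10^5, ε/D = 3.79×10^-6, f = 0.01312, h_2 = f(L/D)V²/2g = 4.955 m
Series → Q common, losses add: H = Σh = 9.905 m

H ≈ 9.91 m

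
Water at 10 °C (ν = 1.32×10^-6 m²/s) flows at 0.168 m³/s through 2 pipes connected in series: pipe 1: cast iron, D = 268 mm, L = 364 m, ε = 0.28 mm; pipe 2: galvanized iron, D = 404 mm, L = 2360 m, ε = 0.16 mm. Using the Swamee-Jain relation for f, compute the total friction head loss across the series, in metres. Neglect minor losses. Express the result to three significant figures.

H ≈ 21.4 m

Pipe 1: V = 2.978 m/s, Re = 6.05×10^5, ε/D = 0.00104, f = 0.02044, h_1 = f(L/D)V²/2g = 12.55 m
Pipe 2: V = 1.311 m/s, Re = 4.01×10^5, ε/D = 3.96×10^-4, f = 0.01733, h_2 = f(L/D)V²/2g = 8.861 m
Series → Q common, losses add: H = Σh = 21.41 m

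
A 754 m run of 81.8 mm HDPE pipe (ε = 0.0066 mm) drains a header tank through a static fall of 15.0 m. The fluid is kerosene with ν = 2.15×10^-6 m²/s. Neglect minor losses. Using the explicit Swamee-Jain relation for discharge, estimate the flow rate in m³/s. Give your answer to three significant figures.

Swamee-Jain (Type II): Q = -0.965·√(gD⁵h_f/L)·ln[ε/(3.7D) + √(3.17ν²L/(gD³h_f))]
√(gD⁵h_f/L) = √(9.81·0.0818⁵·15.0/754) = 8.454×10^-4
ε/(3.7D) = 2.18×10^-5; √(3.17ν²L/(gD³h_f)) = 3.70×10^-4
Q = -0.965·8.454×10^-4·ln(3.922×10^-4) = 0.006399 m³/s
Check: V = 1.22 m/s, Re = 4.63×10^4, f = 0.02144, h_f = 14.9 m ≈ 15.0 m ✓

Q ≈ 0.00640 m³/s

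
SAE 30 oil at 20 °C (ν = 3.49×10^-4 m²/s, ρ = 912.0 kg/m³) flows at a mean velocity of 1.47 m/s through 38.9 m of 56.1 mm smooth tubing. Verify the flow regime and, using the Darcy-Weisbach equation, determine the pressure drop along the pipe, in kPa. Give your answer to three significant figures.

Re = VD/ν = 1.47·0.05610/3.49×10^-4 = 236 → laminar (Re < 2300)
f = 64/Re = 0.2708
h_f = f(L/D)V²/(2g) = 0.2708·(38.9/0.05610)·1.47²/(2·9.81) = 20.68 m
Δp = ρg·h_f = 912.0·9.81·20.68 = 185.1 kPa

Δp ≈ 185 kPa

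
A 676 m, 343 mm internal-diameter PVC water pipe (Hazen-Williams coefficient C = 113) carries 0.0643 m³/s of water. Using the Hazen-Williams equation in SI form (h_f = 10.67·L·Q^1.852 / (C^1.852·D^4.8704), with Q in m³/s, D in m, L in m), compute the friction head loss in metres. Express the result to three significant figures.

h_f = 10.67·676·0.0643^1.852 / (113^1.852·0.343^4.8704) = 1.294 m

h_f ≈ 1.29 m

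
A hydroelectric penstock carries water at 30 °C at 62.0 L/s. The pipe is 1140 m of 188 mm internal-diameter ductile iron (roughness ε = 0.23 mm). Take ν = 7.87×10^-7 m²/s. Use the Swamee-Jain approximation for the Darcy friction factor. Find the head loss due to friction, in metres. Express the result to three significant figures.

V = 4Q/(πD²) = 4·0.0620/(π·0.188²) = 2.234 m/s
Re = VD/ν = 2.234·0.188/7.87×10^-7 = 5.34×10^5 → turbulent
ε/D = 0.23/188 = 0.00122
Swamee-Jain: f = 0.02124
h_f = f(L/D)V²/(2g) = 0.02124·(1140/0.188)·2.234²/(2·9.81) = 32.75 m

h_f ≈ 32.7 m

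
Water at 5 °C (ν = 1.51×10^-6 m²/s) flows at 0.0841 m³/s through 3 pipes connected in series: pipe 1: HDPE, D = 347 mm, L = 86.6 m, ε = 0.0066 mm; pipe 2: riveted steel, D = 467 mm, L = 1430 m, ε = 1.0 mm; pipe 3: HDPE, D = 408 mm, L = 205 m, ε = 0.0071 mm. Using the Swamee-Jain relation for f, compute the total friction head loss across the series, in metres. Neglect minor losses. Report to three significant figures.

Pipe 1: V = 0.8893 m/s, Re = 2.04×10^5, ε/D = 1.90×10^-5, f = 0.01564, h_1 = f(L/D)V²/2g = 0.1574 m
Pipe 2: V = 0.4910 m/s, Re = 1.52×10^5, ε/D = 0.00214, f = 0.02515, h_2 = f(L/D)V²/2g = 0.9463 m
Pipe 3: V = 0.6433 m/s, Re = 1.74×10^5, ε/D = 1.74×10^-5, f = 0.01611, h_3 = f(L/D)V²/2g = 0.1707 m
Series → Q common, losses add: H = Σh = 1.274 m

H ≈ 1.27 m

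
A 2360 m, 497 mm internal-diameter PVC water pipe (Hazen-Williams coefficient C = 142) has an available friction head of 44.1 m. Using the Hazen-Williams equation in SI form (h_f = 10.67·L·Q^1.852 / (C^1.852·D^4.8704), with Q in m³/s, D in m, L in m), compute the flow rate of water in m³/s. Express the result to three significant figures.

Rearranging: Q = [h_f·C^1.852·D^4.8704 / (10.67·L)]^(1/1.852)
Q = [44.1·142^1.852·0.497^4.8704 / (10.67·2360)]^0.540 = 0.7333 m³/s

Q ≈ 0.733 m³/s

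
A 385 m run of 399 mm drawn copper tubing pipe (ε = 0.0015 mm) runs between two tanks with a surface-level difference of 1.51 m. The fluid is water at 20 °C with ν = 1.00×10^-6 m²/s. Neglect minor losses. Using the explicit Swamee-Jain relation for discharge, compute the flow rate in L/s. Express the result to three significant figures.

Q ≈ 194 L/s

Swamee-Jain (Type II): Q = -0.965·√(gD⁵h_f/L)·ln[ε/(3.7D) + √(3.17ν²L/(gD³h_f))]
√(gD⁵h_f/L) = √(9.81·0.399⁵·1.51/385) = 0.01973
ε/(3.7D) = 1.02×10^-6; √(3.17ν²L/(gD³h_f)) = 3.60×10^-5
Q = -0.965·0.01973·ln(3.703×10^-5) = 0.1942 m³/s
Check: V = 1.55 m/s, Re = 6.20×10^5, f = 0.01267, h_f = 1.50 m ≈ 1.51 m ✓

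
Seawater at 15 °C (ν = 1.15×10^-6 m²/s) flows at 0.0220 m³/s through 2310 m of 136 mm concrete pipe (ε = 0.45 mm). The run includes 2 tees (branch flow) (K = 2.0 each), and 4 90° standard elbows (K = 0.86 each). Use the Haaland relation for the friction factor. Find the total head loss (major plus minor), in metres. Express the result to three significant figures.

V = 4Q/(πD²) = 1.514 m/s; V²/2g = 0.1169 m
Re = 1.79×10^5, ε/D = 0.00331 → f = 0.02758 (Haaland)
Major: h_f = f(L/D)·V²/2g = 0.02758·16985·0.1169 = 54.77 m
Minor: ΣK = 7.44; h_m = ΣK·V²/2g = 0.8697 m
Total H_L = 54.77 + 0.8697 = 55.64 m

H_L ≈ 55.6 m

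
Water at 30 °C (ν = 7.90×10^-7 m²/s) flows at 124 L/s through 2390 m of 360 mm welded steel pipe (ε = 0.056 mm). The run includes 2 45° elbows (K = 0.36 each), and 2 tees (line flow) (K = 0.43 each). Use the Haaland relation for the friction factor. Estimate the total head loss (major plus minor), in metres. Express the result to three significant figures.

H_L ≈ 7.51 m

V = 4Q/(πD²) = 1.218 m/s; V²/2g = 0.07564 m
Re = 5.55×10^5, ε/D = 1.56×10^-4 → f = 0.01471 (Haaland)
Major: h_f = f(L/D)·V²/2g = 0.01471·6639·0.07564 = 7.389 m
Minor: ΣK = 1.58; h_m = ΣK·V²/2g = 0.1195 m
Total H_L = 7.389 + 0.1195 = 7.508 m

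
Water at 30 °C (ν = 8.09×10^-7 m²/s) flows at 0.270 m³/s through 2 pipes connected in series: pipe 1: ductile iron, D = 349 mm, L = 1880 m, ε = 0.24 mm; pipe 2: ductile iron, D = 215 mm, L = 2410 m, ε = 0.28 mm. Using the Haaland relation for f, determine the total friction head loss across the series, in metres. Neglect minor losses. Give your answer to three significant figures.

Pipe 1: V = 2.822 m/s, Re = 1.22×10^6, ε/D = 6.88×10^-4, f = 0.01829, h_1 = f(L/D)V²/2g = 39.99 m
Pipe 2: V = 7.437 m/s, Re = 1.98×10^6, ε/D = 0.00130, f = 0.02112, h_2 = f(L/D)V²/2g = 667.2 m
Series → Q common, losses add: H = Σh = 707.2 m

H ≈ 707 m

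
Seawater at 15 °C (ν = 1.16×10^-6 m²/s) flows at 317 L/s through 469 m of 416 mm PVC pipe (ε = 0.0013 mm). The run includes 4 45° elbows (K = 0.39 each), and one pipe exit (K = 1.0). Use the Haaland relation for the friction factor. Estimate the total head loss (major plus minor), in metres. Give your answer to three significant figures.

V = 4Q/(πD²) = 2.332 m/s; V²/2g = 0.2772 m
Re = 8.36×10^5, ε/D = 3.12×10^-6 → f = 0.01199 (Haaland)
Major: h_f = f(L/D)·V²/2g = 0.01199·1127·0.2772 = 3.747 m
Minor: ΣK = 2.56; h_m = ΣK·V²/2g = 0.7098 m
Total H_L = 3.747 + 0.7098 = 4.457 m

H_L ≈ 4.46 m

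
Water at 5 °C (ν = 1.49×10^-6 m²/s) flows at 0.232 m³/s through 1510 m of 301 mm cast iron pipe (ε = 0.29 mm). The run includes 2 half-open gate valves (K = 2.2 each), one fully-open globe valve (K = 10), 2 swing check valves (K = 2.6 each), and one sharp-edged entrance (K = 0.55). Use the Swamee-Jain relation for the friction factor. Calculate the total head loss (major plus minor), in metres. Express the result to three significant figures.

V = 4Q/(πD²) = 3.260 m/s; V²/2g = 0.5418 m
Re = 6.59×10^5, ε/D = 9.63×10^-4 → f = 0.02004 (Swamee-Jain)
Major: h_f = f(L/D)·V²/2g = 0.02004·5017·0.5418 = 54.46 m
Minor: ΣK = 20.2; h_m = ΣK·V²/2g = 10.92 m
Total H_L = 54.46 + 10.92 = 65.38 m

H_L ≈ 65.4 m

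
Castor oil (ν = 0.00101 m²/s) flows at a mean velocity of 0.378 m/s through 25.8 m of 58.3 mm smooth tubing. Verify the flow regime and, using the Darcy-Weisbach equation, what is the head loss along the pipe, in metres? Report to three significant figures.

h_f ≈ 9.45 m

Re = VD/ν = 0.378·0.05830/0.00101 = 21.8 → laminar (Re < 2300)
f = 64/Re = 2.933
h_f = f(L/D)V²/(2g) = 2.933·(25.8/0.05830)·0.378²/(2·9.81) = 9.453 m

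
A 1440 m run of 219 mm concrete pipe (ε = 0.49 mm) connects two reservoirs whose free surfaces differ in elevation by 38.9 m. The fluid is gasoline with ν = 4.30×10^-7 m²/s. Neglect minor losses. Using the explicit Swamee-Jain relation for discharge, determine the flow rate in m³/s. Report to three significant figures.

Q ≈ 0.0824 m³/s

Swamee-Jain (Type II): Q = -0.965·√(gD⁵h_f/L)·ln[ε/(3.7D) + √(3.17ν²L/(gD³h_f))]
√(gD⁵h_f/L) = √(9.81·0.219⁵·38.9/1440) = 0.01155
ε/(3.7D) = 6.05×10^-4; √(3.17ν²L/(gD³h_f)) = 1.45×10^-5
Q = -0.965·0.01155·ln(6.192×10^-4) = 0.08236 m³/s
Check: V = 2.19 m/s, Re = 1.11×10^6, f = 0.02436, h_f = 39.0 m ≈ 38.9 m ✓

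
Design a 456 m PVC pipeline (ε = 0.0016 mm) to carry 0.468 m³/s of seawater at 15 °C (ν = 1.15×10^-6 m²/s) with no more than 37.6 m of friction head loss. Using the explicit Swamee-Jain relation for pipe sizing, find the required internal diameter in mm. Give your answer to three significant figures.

Swamee-Jain (Type III): D = 0.66·[ε^1.25·(LQ²/(gh_f))^4.75 + ν·Q^9.4·(L/(gh_f))^5.2]^0.04
LQ²/(gh_f) = 0.2708; L/(gh_f) = 1.236
Term 1 = ε^1.25·(…)^4.75 = 1.15×10^-10; Term 2 = ν·Q^9.4·(…)^5.2 = 2.75×10^-9
D = 0.66·(1.15×10^-10 + 2.75×10^-9)^0.04 = 0.3005 m = 301 mm
Check: V = 6.60 m/s, Re = 1.72×10^6, f = 0.01080, h_f = 36.4 m ≈ 37.6 m ✓

D ≈ 301 mm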